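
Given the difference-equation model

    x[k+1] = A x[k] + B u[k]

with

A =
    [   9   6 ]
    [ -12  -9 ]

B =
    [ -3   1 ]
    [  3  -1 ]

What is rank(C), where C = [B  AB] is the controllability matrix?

1

AB = [[-9, 3], [9, -3]]
Controllability matrix C = [B  AB] = [[-3, 1, -9, 3], [3, -1, 9, -3]]
Every column of C is a scalar multiple of column 1 = [-3, 3] (multipliers 1, -1/3, 3, -1), so the columns span a one-dimensional space.
C ≠ 0, hence rank(C) = 1.
rank(C) = 1 < n = 2, so the pair (A, B) is not completely controllable.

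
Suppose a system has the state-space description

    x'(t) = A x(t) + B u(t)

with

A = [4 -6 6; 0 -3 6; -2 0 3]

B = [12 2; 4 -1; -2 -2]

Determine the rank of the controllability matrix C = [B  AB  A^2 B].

AB = [[12, 2], [-24, -9], [-30, -10]]
A^2B = [[12, 2], [-108, -33], [-114, -34]]
Controllability matrix C = [B  AB  A^2B] = [[12, 2, 12, 2, 12, 2], [4, -1, -24, -9, -108, -33], [-2, -2, -30, -10, -114, -34]]
The rows r1, r2, r3 of C are linearly dependent: r1 - 2·r2 + 2·r3 = 0 (check each entry), so rank(C) ≤ 2.
The 2×2 minor from rows 1, 2, columns 1, 2 is 12·(-1) - 2·4 = -12 - 8 = -20 ≠ 0, so rank(C) = 2.
rank(C) = 2 < n = 3, so the pair (A, B) is not completely controllable.

2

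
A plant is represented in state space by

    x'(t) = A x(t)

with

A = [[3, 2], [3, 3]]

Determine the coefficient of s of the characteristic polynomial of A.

-6

For a 2×2 matrix, det(sI - A) = s^2 - (tr A)s + det A.
tr A = 6, det A = 3.
So p(s) = s^2 - 6s + 3.
The coefficient of s is -6.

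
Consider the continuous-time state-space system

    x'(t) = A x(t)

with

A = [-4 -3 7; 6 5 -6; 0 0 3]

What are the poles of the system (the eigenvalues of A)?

-1, 2, 3

det(sI - A) = s^3 - (tr A)s^2 + (M11 + M22 + M33)s - det A, where Mii is the 2×2 principal minor of A obtained by deleting row i and column i.
tr A = (-4) + 5 + 3 = 4; M11 = 5·3 - (-6)·0 = 15 - 0 = 15; M22 = (-4)·3 - 7·0 = -12 - 0 = -12; M33 = (-4)·5 - (-3)·6 = -20 - (-18) = -2; sum of minors = 1.
det A = (-4)·(5·3 - (-6)·0) - (-3)·(6·3 - (-6)·0) + 7·(6·0 - 5·0) = (-4)·15 - (-3)·18 + 7·0 = -6.
So p(s) = det(sI - A) = s^3 - 4s^2 + s + 6.
Rational-root test: any integer root divides 6. Testing small divisors, s = -1 works: p(-1) = -1 + (-4) + (-1) + 6 = 0, so (s + 1) is a factor.
Dividing, p(s) = (s + 1)(s^2 - 5s + 6).
Factor s^2 - 5s + 6: two numbers with sum 5 and product 6 are 3 and 2, so s^2 - 5s + 6 = (s - 3)(s - 2).
Hence p(s) = (s - 3) (s - 2) (s + 1), with roots -1, 2, 3.
At least one eigenvalue has non-negative real part, so the system is not asymptotically stable.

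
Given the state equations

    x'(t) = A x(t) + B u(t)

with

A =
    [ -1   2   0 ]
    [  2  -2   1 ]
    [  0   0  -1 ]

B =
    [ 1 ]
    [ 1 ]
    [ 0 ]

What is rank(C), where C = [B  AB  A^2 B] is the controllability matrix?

AB = [[1], [0], [0]]
A^2B = [[-1], [2], [0]]
Controllability matrix C = [B  AB  A^2B] = [[1, 1, -1], [1, 0, 2], [0, 0, 0]]
Row 3 of C is identically zero, so rank(C) ≤ 2.
The 2×2 minor from rows 1, 2, columns 1, 2 is 1·0 - 1·1 = 0 - 1 = -1 ≠ 0, so rank(C) = 2.
rank(C) = 2 < n = 3, so the pair (A, B) is not completely controllable.

2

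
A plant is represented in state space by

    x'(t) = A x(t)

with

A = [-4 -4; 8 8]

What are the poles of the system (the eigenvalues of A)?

det(sI - A) = s^2 - (tr A)s + det A, with tr A = (-4) + 8 = 4 and det A = (-4)·8 - (-4)·8 = -32 - (-32) = 0.
So p(s) = det(sI - A) = s^2 - 4s.
Factor s^2 - 4s: two numbers with sum 4 and product 0 are 4 and 0, so s^2 - 4s = s(s - 4).
Hence p(s) = s (s - 4), with roots 0, 4.
At least one eigenvalue has non-negative real part, so the system is not asymptotically stable.

0, 4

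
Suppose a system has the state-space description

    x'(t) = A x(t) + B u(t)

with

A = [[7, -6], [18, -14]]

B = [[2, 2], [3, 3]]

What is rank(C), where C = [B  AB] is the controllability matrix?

1

AB = [[-4, -4], [-6, -6]]
Controllability matrix C = [B  AB] = [[2, 2, -4, -4], [3, 3, -6, -6]]
Every column of C is a scalar multiple of column 1 = [2, 3] (multipliers 1, 1, -2, -2), so the columns span a one-dimensional space.
C ≠ 0, hence rank(C) = 1.
rank(C) = 1 < n = 2, so the pair (A, B) is not completely controllable.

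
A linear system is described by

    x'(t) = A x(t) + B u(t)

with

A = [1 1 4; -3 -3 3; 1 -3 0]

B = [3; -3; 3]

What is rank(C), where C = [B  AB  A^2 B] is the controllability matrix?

3

AB = [[12], [9], [12]]
A^2B = [[69], [-27], [-15]]
Controllability matrix C = [B  AB  A^2B] = [[3, 12, 69], [-3, 9, -27], [3, 12, -15]]
det(C) = 3·(9·(-15) - (-27)·12) - 12·((-3)·(-15) - (-27)·3) + 69·((-3)·12 - 9·3) = 3·189 - 12·126 + 69·(-63) = -5292 ≠ 0, so rank(C) = 3.
rank(C) = 3 = n, so the pair (A, B) is completely controllable.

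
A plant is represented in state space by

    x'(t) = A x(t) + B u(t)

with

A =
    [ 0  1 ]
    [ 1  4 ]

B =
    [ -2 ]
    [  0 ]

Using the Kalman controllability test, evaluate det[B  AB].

AB = [[0], [-2]]
Controllability matrix C = [B  AB] = [[-2, 0], [0, -2]]
det(C) = (-2)·(-2) - 0·0 = 4 - 0 = 4
Since det(C) ≠ 0, rank(C) = 2 and the system is completely controllable.

4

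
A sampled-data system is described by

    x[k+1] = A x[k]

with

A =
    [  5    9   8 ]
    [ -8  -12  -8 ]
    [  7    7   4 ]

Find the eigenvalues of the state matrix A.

det(zI - A) = z^3 - (tr A)z^2 + (M11 + M22 + M33)z - det A, where Mii is the 2×2 principal minor of A obtained by deleting row i and column i.
tr A = 5 + (-12) + 4 = -3; M11 = (-12)·4 - (-8)·7 = -48 - (-56) = 8; M22 = 5·4 - 8·7 = 20 - 56 = -36; M33 = 5·(-12) - 9·(-8) = -60 - (-72) = 12; sum of minors = -16.
det A = 5·((-12)·4 - (-8)·7) - 9·((-8)·4 - (-8)·7) + 8·((-8)·7 - (-12)·7) = 5·8 - 9·24 + 8·28 = 48.
So p(z) = det(zI - A) = z^3 + 3z^2 - 16z - 48.
Rational-root test: any integer root divides -48. Testing small divisors, z = -3 works: p(-3) = -27 + 27 + 48 + (-48) = 0, so (z + 3) is a factor.
Dividing, p(z) = (z + 3)(z^2 - 16).
Factor z^2 - 16: two numbers with sum 0 and product -16 are 4 and -4, so z^2 - 16 = (z - 4)(z + 4).
Hence p(z) = (z - 4) (z + 3) (z + 4), with roots -4, -3, 4.

-4, -3, 4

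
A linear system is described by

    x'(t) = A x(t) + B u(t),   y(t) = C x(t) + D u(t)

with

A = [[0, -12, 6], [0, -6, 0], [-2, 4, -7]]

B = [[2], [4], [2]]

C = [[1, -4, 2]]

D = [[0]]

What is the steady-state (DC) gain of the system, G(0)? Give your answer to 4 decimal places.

G(0) = C(-A)^{-1}B + D = -C A^{-1} B + D.
det A = -72, so A^{-1} = (1/-72)·adj(A) = [[-7/12, 5/6, -1/2], [0, -1/6, 0], [1/6, -1/3, 0]]
A^{-1} B = [7/6, -2/3, -1]^T
C A^{-1} B = 11/6
G(0) = D - C A^{-1} B = 0 - (11/6) = -11/6 ≈ -1.8333

-1.8333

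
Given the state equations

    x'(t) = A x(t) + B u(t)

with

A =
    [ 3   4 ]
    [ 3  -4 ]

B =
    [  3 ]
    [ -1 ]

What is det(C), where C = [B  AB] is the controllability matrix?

AB = [[5], [13]]
Controllability matrix C = [B  AB] = [[3, 5], [-1, 13]]
det(C) = 3·13 - 5·(-1) = 39 - (-5) = 44
Since det(C) ≠ 0, rank(C) = 2 and the system is completely controllable.

44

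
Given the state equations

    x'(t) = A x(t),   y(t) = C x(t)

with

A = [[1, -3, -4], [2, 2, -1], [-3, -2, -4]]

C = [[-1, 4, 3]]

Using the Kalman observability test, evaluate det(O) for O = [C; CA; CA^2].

CA = [[-2, 5, -12]]
CA^2 = [[44, 40, 51]]
Observability matrix O = [C; CA; CA^2] = [[-1, 4, 3], [-2, 5, -12], [44, 40, 51]]
Expanding along the first row, det(O) = (-1)·(5·51 - (-12)·40) - 4·((-2)·51 - (-12)·44) + 3·((-2)·40 - 5·44) = (-1)·735 - 4·426 + 3·(-300) = -3339
Since det(O) ≠ 0, rank(O) = 3 and the system is completely observable.

-3339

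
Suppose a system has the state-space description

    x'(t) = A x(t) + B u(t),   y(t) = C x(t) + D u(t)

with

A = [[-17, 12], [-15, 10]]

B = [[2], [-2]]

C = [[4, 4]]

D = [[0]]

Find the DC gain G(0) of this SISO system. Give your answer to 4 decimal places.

-43.2000

G(0) = C(-A)^{-1}B + D = -C A^{-1} B + D.
det A = 10, so A^{-1} = (1/10)·adj(A) = [[1, -6/5], [3/2, -17/10]]
A^{-1} B = [22/5, 32/5]^T
C A^{-1} B = 216/5
G(0) = D - C A^{-1} B = 0 - (216/5) = -216/5 ≈ -43.2000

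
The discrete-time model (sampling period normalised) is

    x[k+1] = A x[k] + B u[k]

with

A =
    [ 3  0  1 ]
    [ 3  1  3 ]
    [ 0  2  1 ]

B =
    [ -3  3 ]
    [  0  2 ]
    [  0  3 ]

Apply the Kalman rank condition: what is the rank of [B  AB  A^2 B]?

3

AB = [[-9, 12], [-9, 20], [0, 7]]
A^2B = [[-27, 43], [-36, 77], [-18, 47]]
Controllability matrix C = [B  AB  A^2B] = [[-3, 3, -9, 12, -27, 43], [0, 2, -9, 20, -36, 77], [0, 3, 0, 7, -18, 47]]
Take the 3×3 submatrix of C formed by columns 1, 2, 3: [[-3, 3, -9], [0, 2, -9], [0, 3, 0]]. Its determinant is (-3)·(2·0 - (-9)·3) - 3·(0·0 - (-9)·0) + (-9)·(0·3 - 2·0) = (-3)·27 - 3·0 + (-9)·0 = -81 ≠ 0.
So rank(C) ≥ 3; since C has 3 rows, rank(C) = 3.
rank(C) = 3 = n, so the pair (A, B) is completely controllable.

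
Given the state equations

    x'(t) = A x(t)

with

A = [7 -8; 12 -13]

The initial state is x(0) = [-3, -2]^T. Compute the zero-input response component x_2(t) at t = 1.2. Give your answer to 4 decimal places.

det(sI - A) = s^2 - (tr A)s + det A, with tr A = 7 + (-13) = -6 and det A = 7·(-13) - (-8)·12 = -91 - (-96) = 5.
So p(s) = det(sI - A) = s^2 + 6s + 5.
Factor s^2 + 6s + 5: two numbers with sum -6 and product 5 are -1 and -5, so s^2 + 6s + 5 = (s + 1)(s + 5).
Hence p(s) = (s + 1) (s + 5), with roots -5, -1.
The eigenvalues -5, -1 are distinct and real, so A is diagonalisable and x(t) = e^{At} x(0) = V diag(e^{λ_i t}) V^{-1} x(0), where the columns of V are the eigenvectors.
λ = -5: A - (-5)I = [[12, -8], [12, -8]]. Row 1 gives 12·v1 + (-8)·v2 = 0, so take v_1 = [2, 3]^T.
λ = -1: A - (-1)I = [[8, -8], [12, -12]]. Row 1 gives 8·v1 + (-8)·v2 = 0, so take v_2 = [1, 1]^T.
V = [v_1 v_2] = [[2, 1], [3, 1]] has det V = -1, so V^{-1} = adj(V)/det V = [[-1, 1], [3, -2]].
Modal coordinates z(0) = V^{-1} x(0): (-1)·(-3) + 1·(-2) = 1; 3·(-3) + (-2)·(-2) = -5; so z(0) = [1, -5]^T.
x_2(t) = Σ_i (v_i)_2 · z_i(0) · e^{λ_i t} (row 2 of V times the modal terms).
x_2(1.2) = 3·1·e^{-5·1.2} + 1·(-5)·e^{-1·1.2} = 3·0.002479 + (-5)·0.301194 = -1.4985.

-1.4985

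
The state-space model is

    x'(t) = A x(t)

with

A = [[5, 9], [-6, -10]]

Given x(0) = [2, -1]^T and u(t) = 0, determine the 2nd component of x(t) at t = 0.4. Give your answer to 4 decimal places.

-1.1387

det(sI - A) = s^2 - (tr A)s + det A, with tr A = 5 + (-10) = -5 and det A = 5·(-10) - 9·(-6) = -50 - (-54) = 4.
So p(s) = det(sI - A) = s^2 + 5s + 4.
Factor s^2 + 5s + 4: two numbers with sum -5 and product 4 are -1 and -4, so s^2 + 5s + 4 = (s + 1)(s + 4).
Hence p(s) = (s + 1) (s + 4), with roots -4, -1.
The eigenvalues -4, -1 are distinct and real, so A is diagonalisable and x(t) = e^{At} x(0) = V diag(e^{λ_i t}) V^{-1} x(0), where the columns of V are the eigenvectors.
λ = -4: A - (-4)I = [[9, 9], [-6, -6]]. Row 1 gives 9·v1 + 9·v2 = 0, so take v_1 = [1, -1]^T.
λ = -1: A - (-1)I = [[6, 9], [-6, -9]]. Row 1 gives 6·v1 + 9·v2 = 0, so take v_2 = [-3, 2]^T.
V = [v_1 v_2] = [[1, -3], [-1, 2]] has det V = -1, so V^{-1} = adj(V)/det V = [[-2, -3], [-1, -1]].
Modal coordinates z(0) = V^{-1} x(0): (-2)·2 + (-3)·(-1) = -1; (-1)·2 + (-1)·(-1) = -1; so z(0) = [-1, -1]^T.
x_2(t) = Σ_i (v_i)_2 · z_i(0) · e^{λ_i t} (row 2 of V times the modal terms).
x_2(0.4) = (-1)·(-1)·e^{-4·0.4} + 2·(-1)·e^{-1·0.4} = 1·0.201897 + (-2)·0.670320 = -1.1387.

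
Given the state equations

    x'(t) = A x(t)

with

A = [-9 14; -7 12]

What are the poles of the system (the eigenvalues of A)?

-2, 5

det(sI - A) = s^2 - (tr A)s + det A, with tr A = (-9) + 12 = 3 and det A = (-9)·12 - 14·(-7) = -108 - (-98) = -10.
So p(s) = det(sI - A) = s^2 - 3s - 10.
Factor s^2 - 3s - 10: two numbers with sum 3 and product -10 are 5 and -2, so s^2 - 3s - 10 = (s - 5)(s + 2).
Hence p(s) = (s - 5) (s + 2), with roots -2, 5.
At least one eigenvalue has non-negative real part, so the system is not asymptotically stable.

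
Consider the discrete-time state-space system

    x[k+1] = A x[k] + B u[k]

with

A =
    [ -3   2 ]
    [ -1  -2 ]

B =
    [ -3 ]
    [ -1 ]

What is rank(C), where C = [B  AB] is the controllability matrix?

AB = [[7], [5]]
Controllability matrix C = [B  AB] = [[-3, 7], [-1, 5]]
det(C) = (-3)·5 - 7·(-1) = -15 - (-7) = -8 ≠ 0, so rank(C) = 2.
rank(C) = 2 = n, so the pair (A, B) is completely controllable.

2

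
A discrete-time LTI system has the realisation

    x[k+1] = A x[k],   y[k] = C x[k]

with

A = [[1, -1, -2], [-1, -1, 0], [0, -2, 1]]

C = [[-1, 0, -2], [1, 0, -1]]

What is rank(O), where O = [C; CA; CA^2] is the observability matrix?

CA = [[-1, 5, 0], [1, 1, -3]]
CA^2 = [[-6, -4, 2], [0, 4, -5]]
Observability matrix O = [C; CA; CA^2] = [[-1, 0, -2], [1, 0, -1], [-1, 5, 0], [1, 1, -3], [-6, -4, 2], [0, 4, -5]]
Take the 3×3 submatrix of O formed by rows 1, 2, 3: [[-1, 0, -2], [1, 0, -1], [-1, 5, 0]]. Its determinant is (-1)·(0·0 - (-1)·5) - 0·(1·0 - (-1)·(-1)) + (-2)·(1·5 - 0·(-1)) = (-1)·5 - 0·(-1) + (-2)·5 = -15 ≠ 0.
So rank(O) ≥ 3; since O has 3 columns, rank(O) = 3.
rank(O) = 3 = n, so the pair (A, C) is completely observable.

3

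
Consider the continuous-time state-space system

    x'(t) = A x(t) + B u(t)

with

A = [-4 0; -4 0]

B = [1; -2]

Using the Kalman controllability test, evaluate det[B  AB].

-12

AB = [[-4], [-4]]
Controllability matrix C = [B  AB] = [[1, -4], [-2, -4]]
det(C) = 1·(-4) - (-4)·(-2) = -4 - 8 = -12
Since det(C) ≠ 0, rank(C) = 2 and the system is completely controllable.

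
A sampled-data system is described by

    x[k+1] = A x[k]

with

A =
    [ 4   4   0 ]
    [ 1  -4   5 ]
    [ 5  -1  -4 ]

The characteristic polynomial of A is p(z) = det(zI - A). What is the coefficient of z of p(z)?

-15

Expand det(zI - A) for the 3×3 matrix.
p(z) = z^3 + 4z^2 - 15z - 200.
(Check: constant term = det(-A) = (-1)^3 det A = -200; coefficient of z^2 = -tr A = 4.)
The coefficient of z is -15.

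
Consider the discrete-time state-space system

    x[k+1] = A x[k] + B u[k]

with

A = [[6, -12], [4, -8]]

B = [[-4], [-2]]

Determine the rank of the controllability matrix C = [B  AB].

1

AB = [[0], [0]]
Controllability matrix C = [B  AB] = [[-4, 0], [-2, 0]]
Every column of C is a scalar multiple of column 1 = [-4, -2] (multipliers 1, 0), so the columns span a one-dimensional space.
C ≠ 0, hence rank(C) = 1.
rank(C) = 1 < n = 2, so the pair (A, B) is not completely controllable.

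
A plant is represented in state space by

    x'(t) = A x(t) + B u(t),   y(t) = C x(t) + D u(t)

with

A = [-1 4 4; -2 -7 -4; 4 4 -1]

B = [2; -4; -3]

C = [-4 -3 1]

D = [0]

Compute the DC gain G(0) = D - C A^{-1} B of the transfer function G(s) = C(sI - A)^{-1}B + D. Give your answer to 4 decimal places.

1.0000

G(0) = C(-A)^{-1}B + D = -C A^{-1} B + D.
det A = -15, so A^{-1} = (1/-15)·adj(A) = [[-23/15, -4/3, -4/5], [6/5, 1, 4/5], [-4/3, -4/3, -1]]
A^{-1} B = [14/3, -4, 17/3]^T
C A^{-1} B = -1
G(0) = D - C A^{-1} B = 0 - (-1) = 1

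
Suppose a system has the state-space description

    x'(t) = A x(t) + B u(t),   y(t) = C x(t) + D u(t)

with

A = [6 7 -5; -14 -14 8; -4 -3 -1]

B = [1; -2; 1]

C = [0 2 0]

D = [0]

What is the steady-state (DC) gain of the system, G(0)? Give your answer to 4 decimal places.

2.3333

G(0) = C(-A)^{-1}B + D = -C A^{-1} B + D.
det A = -24, so A^{-1} = (1/-24)·adj(A) = [[-19/12, -11/12, 7/12], [23/12, 13/12, -11/12], [7/12, 5/12, -7/12]]
A^{-1} B = [5/6, -7/6, -5/6]^T
C A^{-1} B = -7/3
G(0) = D - C A^{-1} B = 0 - (-7/3) = 7/3 ≈ 2.3333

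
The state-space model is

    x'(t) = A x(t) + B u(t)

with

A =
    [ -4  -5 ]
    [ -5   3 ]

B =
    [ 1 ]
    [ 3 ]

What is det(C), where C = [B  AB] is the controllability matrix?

61

AB = [[-19], [4]]
Controllability matrix C = [B  AB] = [[1, -19], [3, 4]]
det(C) = 1·4 - (-19)·3 = 4 - (-57) = 61
Since det(C) ≠ 0, rank(C) = 2 and the system is completely controllable.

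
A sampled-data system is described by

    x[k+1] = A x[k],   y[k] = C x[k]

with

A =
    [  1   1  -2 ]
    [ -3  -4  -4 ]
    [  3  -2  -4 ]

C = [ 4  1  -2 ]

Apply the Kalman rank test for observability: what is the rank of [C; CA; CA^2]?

3

CA = [[-5, 4, -4]]
CA^2 = [[-29, -13, 10]]
Observability matrix O = [C; CA; CA^2] = [[4, 1, -2], [-5, 4, -4], [-29, -13, 10]]
det(O) = 4·(4·10 - (-4)·(-13)) - 1·((-5)·10 - (-4)·(-29)) + (-2)·((-5)·(-13) - 4·(-29)) = 4·(-12) - 1·(-166) + (-2)·181 = -244 ≠ 0, so rank(O) = 3.
rank(O) = 3 = n, so the pair (A, C) is completely observable.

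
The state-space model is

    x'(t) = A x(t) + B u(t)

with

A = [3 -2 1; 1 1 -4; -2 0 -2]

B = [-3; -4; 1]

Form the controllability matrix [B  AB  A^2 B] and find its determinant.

AB = [[0], [-11], [4]]
A^2B = [[26], [-27], [-8]]
Controllability matrix C = [B  AB  A^2B] = [[-3, 0, 26], [-4, -11, -27], [1, 4, -8]]
Expanding along the first row, det(C) = (-3)·((-11)·(-8) - (-27)·4) - 0·((-4)·(-8) - (-27)·1) + 26·((-4)·4 - (-11)·1) = (-3)·196 - 0·59 + 26·(-5) = -718
Since det(C) ≠ 0, rank(C) = 3 and the system is completely controllable.

-718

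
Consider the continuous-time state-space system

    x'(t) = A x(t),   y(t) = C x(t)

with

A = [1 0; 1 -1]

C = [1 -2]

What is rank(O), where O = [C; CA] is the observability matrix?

1

CA = [[-1, 2]]
Observability matrix O = [C; CA] = [[1, -2], [-1, 2]]
Every row of O is a scalar multiple of row 1 = [1, -2] (multipliers 1, -1), so the rows span a one-dimensional space.
O ≠ 0, hence rank(O) = 1.
rank(O) = 1 < n = 2, so the pair (A, C) is not completely observable.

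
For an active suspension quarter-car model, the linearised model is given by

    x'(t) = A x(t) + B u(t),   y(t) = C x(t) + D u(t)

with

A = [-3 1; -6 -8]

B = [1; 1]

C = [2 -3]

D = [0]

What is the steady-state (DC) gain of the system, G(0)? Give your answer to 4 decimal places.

0.9000

G(0) = C(-A)^{-1}B + D = -C A^{-1} B + D.
det A = 30, so A^{-1} = (1/30)·adj(A) = [[-4/15, -1/30], [1/5, -1/10]]
A^{-1} B = [-3/10, 1/10]^T
C A^{-1} B = -9/10
G(0) = D - C A^{-1} B = 0 - (-9/10) = 9/10 ≈ 0.9000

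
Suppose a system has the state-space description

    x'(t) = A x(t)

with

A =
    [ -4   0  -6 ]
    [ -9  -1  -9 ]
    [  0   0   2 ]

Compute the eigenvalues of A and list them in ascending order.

det(sI - A) = s^3 - (tr A)s^2 + (M11 + M22 + M33)s - det A, where Mii is the 2×2 principal minor of A obtained by deleting row i and column i.
tr A = (-4) + (-1) + 2 = -3; M11 = (-1)·2 - (-9)·0 = -2 - 0 = -2; M22 = (-4)·2 - (-6)·0 = -8 - 0 = -8; M33 = (-4)·(-1) - 0·(-9) = 4 - 0 = 4; sum of minors = -6.
det A = (-4)·((-1)·2 - (-9)·0) - 0·((-9)·2 - (-9)·0) + (-6)·((-9)·0 - (-1)·0) = (-4)·(-2) - 0·(-18) + (-6)·0 = 8.
So p(s) = det(sI - A) = s^3 + 3s^2 - 6s - 8.
Rational-root test: any integer root divides -8. Testing small divisors, s = -1 works: p(-1) = -1 + 3 + 6 + (-8) = 0, so (s + 1) is a factor.
Dividing, p(s) = (s + 1)(s^2 + 2s - 8).
Factor s^2 + 2s - 8: two numbers with sum -2 and product -8 are 2 and -4, so s^2 + 2s - 8 = (s - 2)(s + 4).
Hence p(s) = (s - 2) (s + 1) (s + 4), with roots -4, -1, 2.
At least one eigenvalue has non-negative real part, so the system is not asymptotically stable.

-4, -1, 2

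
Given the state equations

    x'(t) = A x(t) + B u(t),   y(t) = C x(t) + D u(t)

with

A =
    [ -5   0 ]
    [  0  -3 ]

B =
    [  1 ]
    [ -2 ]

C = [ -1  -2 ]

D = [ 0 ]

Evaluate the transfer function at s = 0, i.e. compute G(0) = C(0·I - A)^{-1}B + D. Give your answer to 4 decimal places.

G(0) = C(-A)^{-1}B + D = -C A^{-1} B + D.
det A = 15, so A^{-1} = (1/15)·adj(A) = [[-1/5, 0], [0, -1/3]]
A^{-1} B = [-1/5, 2/3]^T
C A^{-1} B = -17/15
G(0) = D - C A^{-1} B = 0 - (-17/15) = 17/15 ≈ 1.1333

1.1333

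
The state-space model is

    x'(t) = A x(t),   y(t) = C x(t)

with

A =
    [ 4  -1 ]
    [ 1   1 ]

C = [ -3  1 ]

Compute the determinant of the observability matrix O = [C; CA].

-1

CA = [[-11, 4]]
Observability matrix O = [C; CA] = [[-3, 1], [-11, 4]]
det(O) = (-3)·4 - 1·(-11) = -12 - (-11) = -1
Since det(O) ≠ 0, rank(O) = 2 and the system is completely observable.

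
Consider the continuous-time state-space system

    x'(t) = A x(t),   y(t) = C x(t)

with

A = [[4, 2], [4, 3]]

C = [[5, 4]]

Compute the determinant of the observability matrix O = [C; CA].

-34

CA = [[36, 22]]
Observability matrix O = [C; CA] = [[5, 4], [36, 22]]
det(O) = 5·22 - 4·36 = 110 - 144 = -34
Since det(O) ≠ 0, rank(O) = 2 and the system is completely observable.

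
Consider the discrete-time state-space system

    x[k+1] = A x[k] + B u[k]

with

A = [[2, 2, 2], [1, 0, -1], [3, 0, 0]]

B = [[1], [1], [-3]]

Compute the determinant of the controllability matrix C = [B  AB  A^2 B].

AB = [[-2], [4], [3]]
A^2B = [[10], [-5], [-6]]
Controllability matrix C = [B  AB  A^2B] = [[1, -2, 10], [1, 4, -5], [-3, 3, -6]]
Expanding along the first row, det(C) = 1·(4·(-6) - (-5)·3) - (-2)·(1·(-6) - (-5)·(-3)) + 10·(1·3 - 4·(-3)) = 1·(-9) - (-2)·(-21) + 10·15 = 99
Since det(C) ≠ 0, rank(C) = 3 and the system is completely controllable.

99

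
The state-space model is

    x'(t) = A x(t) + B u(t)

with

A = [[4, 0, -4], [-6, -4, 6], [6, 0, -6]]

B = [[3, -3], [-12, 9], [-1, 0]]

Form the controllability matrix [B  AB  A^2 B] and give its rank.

2

AB = [[16, -12], [24, -18], [24, -18]]
A^2B = [[-32, 24], [-48, 36], [-48, 36]]
Controllability matrix C = [B  AB  A^2B] = [[3, -3, 16, -12, -32, 24], [-12, 9, 24, -18, -48, 36], [-1, 0, 24, -18, -48, 36]]
The rows r1, r2, r3 of C are linearly dependent: -3·r1 - r2 + 3·r3 = 0 (check each entry), so rank(C) ≤ 2.
The 2×2 minor from rows 1, 2, columns 1, 2 is 3·9 - (-3)·(-12) = 27 - 36 = -9 ≠ 0, so rank(C) = 2.
rank(C) = 2 < n = 3, so the pair (A, B) is not completely controllable.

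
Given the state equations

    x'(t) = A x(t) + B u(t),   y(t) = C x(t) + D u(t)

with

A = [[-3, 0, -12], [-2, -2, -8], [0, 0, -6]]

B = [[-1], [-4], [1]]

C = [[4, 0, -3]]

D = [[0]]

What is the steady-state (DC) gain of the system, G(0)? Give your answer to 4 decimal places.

-4.5000

G(0) = C(-A)^{-1}B + D = -C A^{-1} B + D.
det A = -36, so A^{-1} = (1/-36)·adj(A) = [[-1/3, 0, 2/3], [1/3, -1/2, 0], [0, 0, -1/6]]
A^{-1} B = [1, 5/3, -1/6]^T
C A^{-1} B = 9/2
G(0) = D - C A^{-1} B = 0 - (9/2) = -9/2 ≈ -4.5000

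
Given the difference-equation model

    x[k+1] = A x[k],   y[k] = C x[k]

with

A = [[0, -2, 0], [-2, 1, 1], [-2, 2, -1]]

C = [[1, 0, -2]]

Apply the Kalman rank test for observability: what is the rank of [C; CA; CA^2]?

3

CA = [[4, -6, 2]]
CA^2 = [[8, -10, -8]]
Observability matrix O = [C; CA; CA^2] = [[1, 0, -2], [4, -6, 2], [8, -10, -8]]
det(O) = 1·((-6)·(-8) - 2·(-10)) - 0·(4·(-8) - 2·8) + (-2)·(4·(-10) - (-6)·8) = 1·68 - 0·(-48) + (-2)·8 = 52 ≠ 0, so rank(O) = 3.
rank(O) = 3 = n, so the pair (A, C) is completely observable.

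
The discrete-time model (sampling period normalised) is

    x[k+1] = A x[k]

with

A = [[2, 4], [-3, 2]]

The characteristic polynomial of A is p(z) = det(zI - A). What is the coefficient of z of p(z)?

-4

For a 2×2 matrix, det(zI - A) = z^2 - (tr A)z + det A.
tr A = 4, det A = 16.
So p(z) = z^2 - 4z + 16.
The coefficient of z is -4.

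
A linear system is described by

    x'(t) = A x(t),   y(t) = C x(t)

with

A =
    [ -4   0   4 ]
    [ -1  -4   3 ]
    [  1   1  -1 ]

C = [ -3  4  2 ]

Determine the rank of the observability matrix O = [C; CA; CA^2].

CA = [[10, -14, -2]]
CA^2 = [[-28, 54, 0]]
Observability matrix O = [C; CA; CA^2] = [[-3, 4, 2], [10, -14, -2], [-28, 54, 0]]
det(O) = (-3)·((-14)·0 - (-2)·54) - 4·(10·0 - (-2)·(-28)) + 2·(10·54 - (-14)·(-28)) = (-3)·108 - 4·(-56) + 2·148 = 196 ≠ 0, so rank(O) = 3.
rank(O) = 3 = n, so the pair (A, C) is completely observable.

3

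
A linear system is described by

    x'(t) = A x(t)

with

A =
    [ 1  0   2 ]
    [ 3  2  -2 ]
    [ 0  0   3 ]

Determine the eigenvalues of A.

det(sI - A) = s^3 - (tr A)s^2 + (M11 + M22 + M33)s - det A, where Mii is the 2×2 principal minor of A obtained by deleting row i and column i.
tr A = 1 + 2 + 3 = 6; M11 = 2·3 - (-2)·0 = 6 - 0 = 6; M22 = 1·3 - 2·0 = 3 - 0 = 3; M33 = 1·2 - 0·3 = 2 - 0 = 2; sum of minors = 11.
det A = 1·(2·3 - (-2)·0) - 0·(3·3 - (-2)·0) + 2·(3·0 - 2·0) = 1·6 - 0·9 + 2·0 = 6.
So p(s) = det(sI - A) = s^3 - 6s^2 + 11s - 6.
Rational-root test: any integer root divides -6. Testing small divisors, s = 1 works: p(1) = 1 + (-6) + 11 + (-6) = 0, so (s - 1) is a factor.
Dividing, p(s) = (s - 1)(s^2 - 5s + 6).
Factor s^2 - 5s + 6: two numbers with sum 5 and product 6 are 3 and 2, so s^2 - 5s + 6 = (s - 3)(s - 2).
Hence p(s) = (s - 3) (s - 2) (s - 1), with roots 1, 2, 3.
At least one eigenvalue has non-negative real part, so the system is not asymptotically stable.

1, 2, 3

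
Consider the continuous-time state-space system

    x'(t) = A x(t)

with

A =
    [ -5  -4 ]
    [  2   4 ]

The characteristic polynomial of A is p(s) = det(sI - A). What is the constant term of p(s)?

-12

For a 2×2 matrix, det(sI - A) = s^2 - (tr A)s + det A.
tr A = -1, det A = -12.
So p(s) = s^2 + s - 12.
The constant term is -12.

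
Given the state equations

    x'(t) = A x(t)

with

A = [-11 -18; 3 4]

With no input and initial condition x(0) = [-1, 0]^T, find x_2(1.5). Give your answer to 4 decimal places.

-0.0492

det(sI - A) = s^2 - (tr A)s + det A, with tr A = (-11) + 4 = -7 and det A = (-11)·4 - (-18)·3 = -44 - (-54) = 10.
So p(s) = det(sI - A) = s^2 + 7s + 10.
Factor s^2 + 7s + 10: two numbers with sum -7 and product 10 are -2 and -5, so s^2 + 7s + 10 = (s + 2)(s + 5).
Hence p(s) = (s + 2) (s + 5), with roots -5, -2.
The eigenvalues -5, -2 are distinct and real, so A is diagonalisable and x(t) = e^{At} x(0) = V diag(e^{λ_i t}) V^{-1} x(0), where the columns of V are the eigenvectors.
λ = -5: A - (-5)I = [[-6, -18], [3, 9]]. Row 1 gives (-6)·v1 + (-18)·v2 = 0, so take v_1 = [-3, 1]^T.
λ = -2: A - (-2)I = [[-9, -18], [3, 6]]. Row 1 gives (-9)·v1 + (-18)·v2 = 0, so take v_2 = [2, -1]^T.
V = [v_1 v_2] = [[-3, 2], [1, -1]] has det V = 1, so V^{-1} = adj(V)/det V = [[-1, -2], [-1, -3]].
Modal coordinates z(0) = V^{-1} x(0): (-1)·(-1) + (-2)·0 = 1; (-1)·(-1) + (-3)·0 = 1; so z(0) = [1, 1]^T.
x_2(t) = Σ_i (v_i)_2 · z_i(0) · e^{λ_i t} (row 2 of V times the modal terms).
x_2(1.5) = 1·1·e^{-5·1.5} + (-1)·1·e^{-2·1.5} = 1·0.000553 + (-1)·0.049787 = -0.0492.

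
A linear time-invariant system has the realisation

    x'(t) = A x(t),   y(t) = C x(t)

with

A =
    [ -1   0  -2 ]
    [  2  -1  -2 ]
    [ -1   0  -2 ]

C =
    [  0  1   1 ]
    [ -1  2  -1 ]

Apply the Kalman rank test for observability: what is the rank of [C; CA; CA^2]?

CA = [[1, -1, -4], [6, -2, 0]]
CA^2 = [[1, 1, 8], [-10, 2, -8]]
Observability matrix O = [C; CA; CA^2] = [[0, 1, 1], [-1, 2, -1], [1, -1, -4], [6, -2, 0], [1, 1, 8], [-10, 2, -8]]
Take the 3×3 submatrix of O formed by rows 1, 2, 3: [[0, 1, 1], [-1, 2, -1], [1, -1, -4]]. Its determinant is 0·(2·(-4) - (-1)·(-1)) - 1·((-1)·(-4) - (-1)·1) + 1·((-1)·(-1) - 2·1) = 0·(-9) - 1·5 + 1·(-1) = -6 ≠ 0.
So rank(O) ≥ 3; since O has 3 columns, rank(O) = 3.
rank(O) = 3 = n, so the pair (A, C) is completely observable.

3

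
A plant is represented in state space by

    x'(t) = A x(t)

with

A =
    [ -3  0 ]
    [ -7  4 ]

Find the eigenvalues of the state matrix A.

det(sI - A) = s^2 - (tr A)s + det A, with tr A = (-3) + 4 = 1 and det A = (-3)·4 - 0·(-7) = -12 - 0 = -12.
So p(s) = det(sI - A) = s^2 - s - 12.
Factor s^2 - s - 12: two numbers with sum 1 and product -12 are 4 and -3, so s^2 - s - 12 = (s - 4)(s + 3).
Hence p(s) = (s - 4) (s + 3), with roots -3, 4.
At least one eigenvalue has non-negative real part, so the system is not asymptotically stable.

-3, 4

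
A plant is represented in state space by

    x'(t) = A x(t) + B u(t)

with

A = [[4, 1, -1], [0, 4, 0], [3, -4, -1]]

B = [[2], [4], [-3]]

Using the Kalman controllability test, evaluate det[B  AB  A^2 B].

12

AB = [[15], [16], [-7]]
A^2B = [[83], [64], [-12]]
Controllability matrix C = [B  AB  A^2B] = [[2, 15, 83], [4, 16, 64], [-3, -7, -12]]
Expanding along the first row, det(C) = 2·(16·(-12) - 64·(-7)) - 15·(4·(-12) - 64·(-3)) + 83·(4·(-7) - 16·(-3)) = 2·256 - 15·144 + 83·20 = 12
Since det(C) ≠ 0, rank(C) = 3 and the system is completely controllable.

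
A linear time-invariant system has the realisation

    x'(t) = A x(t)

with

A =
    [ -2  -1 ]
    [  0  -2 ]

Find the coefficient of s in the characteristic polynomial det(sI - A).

For a 2×2 matrix, det(sI - A) = s^2 - (tr A)s + det A.
tr A = -4, det A = 4.
So p(s) = s^2 + 4s + 4.
The coefficient of s is 4.

4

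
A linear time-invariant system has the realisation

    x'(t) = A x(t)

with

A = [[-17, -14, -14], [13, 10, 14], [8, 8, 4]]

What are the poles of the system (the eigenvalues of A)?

-4, -3, 4

det(sI - A) = s^3 - (tr A)s^2 + (M11 + M22 + M33)s - det A, where Mii is the 2×2 principal minor of A obtained by deleting row i and column i.
tr A = (-17) + 10 + 4 = -3; M11 = 10·4 - 14·8 = 40 - 112 = -72; M22 = (-17)·4 - (-14)·8 = -68 - (-112) = 44; M33 = (-17)·10 - (-14)·13 = -170 - (-182) = 12; sum of minors = -16.
det A = (-17)·(10·4 - 14·8) - (-14)·(13·4 - 14·8) + (-14)·(13·8 - 10·8) = (-17)·(-72) - (-14)·(-60) + (-14)·24 = 48.
So p(s) = det(sI - A) = s^3 + 3s^2 - 16s - 48.
Rational-root test: any integer root divides -48. Testing small divisors, s = -3 works: p(-3) = -27 + 27 + 48 + (-48) = 0, so (s + 3) is a factor.
Dividing, p(s) = (s + 3)(s^2 - 16).
Factor s^2 - 16: two numbers with sum 0 and product -16 are 4 and -4, so s^2 - 16 = (s - 4)(s + 4).
Hence p(s) = (s - 4) (s + 3) (s + 4), with roots -4, -3, 4.
At least one eigenvalue has non-negative real part, so the system is not asymptotically stable.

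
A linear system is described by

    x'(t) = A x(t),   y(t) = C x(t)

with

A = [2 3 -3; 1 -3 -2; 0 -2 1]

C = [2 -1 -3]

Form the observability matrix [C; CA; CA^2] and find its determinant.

CA = [[3, 15, -7]]
CA^2 = [[21, -22, -46]]
Observability matrix O = [C; CA; CA^2] = [[2, -1, -3], [3, 15, -7], [21, -22, -46]]
Expanding along the first row, det(O) = 2·(15·(-46) - (-7)·(-22)) - (-1)·(3·(-46) - (-7)·21) + (-3)·(3·(-22) - 15·21) = 2·(-844) - (-1)·9 + (-3)·(-381) = -536
Since det(O) ≠ 0, rank(O) = 3 and the system is completely observable.

-536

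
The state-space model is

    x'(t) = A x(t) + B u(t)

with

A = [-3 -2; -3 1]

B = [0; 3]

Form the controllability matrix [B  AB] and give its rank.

AB = [[-6], [3]]
Controllability matrix C = [B  AB] = [[0, -6], [3, 3]]
det(C) = 0·3 - (-6)·3 = 0 - (-18) = 18 ≠ 0, so rank(C) = 2.
rank(C) = 2 = n, so the pair (A, B) is completely controllable.

2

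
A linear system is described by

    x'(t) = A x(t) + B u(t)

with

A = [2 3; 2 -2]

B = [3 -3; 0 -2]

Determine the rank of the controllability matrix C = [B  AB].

2

AB = [[6, -12], [6, -2]]
Controllability matrix C = [B  AB] = [[3, -3, 6, -12], [0, -2, 6, -2]]
Take the 2×2 submatrix of C formed by columns 1, 2: [[3, -3], [0, -2]]. Its determinant is 3·(-2) - (-3)·0 = -6 - 0 = -6 ≠ 0.
So rank(C) ≥ 2; since C has 2 rows, rank(C) = 2.
rank(C) = 2 = n, so the pair (A, B) is completely controllable.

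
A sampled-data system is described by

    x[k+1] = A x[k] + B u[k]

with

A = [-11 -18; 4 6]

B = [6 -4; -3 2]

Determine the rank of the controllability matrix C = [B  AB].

1

AB = [[-12, 8], [6, -4]]
Controllability matrix C = [B  AB] = [[6, -4, -12, 8], [-3, 2, 6, -4]]
Every column of C is a scalar multiple of column 1 = [6, -3] (multipliers 1, -2/3, -2, 4/3), so the columns span a one-dimensional space.
C ≠ 0, hence rank(C) = 1.
rank(C) = 1 < n = 2, so the pair (A, B) is not completely controllable.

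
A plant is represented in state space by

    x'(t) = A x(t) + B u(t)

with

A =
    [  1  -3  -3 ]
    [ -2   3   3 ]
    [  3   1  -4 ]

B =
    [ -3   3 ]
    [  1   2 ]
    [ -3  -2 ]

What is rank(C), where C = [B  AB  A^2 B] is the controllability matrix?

3

AB = [[3, 3], [0, -6], [4, 19]]
A^2B = [[-9, -36], [6, 33], [-7, -73]]
Controllability matrix C = [B  AB  A^2B] = [[-3, 3, 3, 3, -9, -36], [1, 2, 0, -6, 6, 33], [-3, -2, 4, 19, -7, -73]]
Take the 3×3 submatrix of C formed by columns 1, 2, 3: [[-3, 3, 3], [1, 2, 0], [-3, -2, 4]]. Its determinant is (-3)·(2·4 - 0·(-2)) - 3·(1·4 - 0·(-3)) + 3·(1·(-2) - 2·(-3)) = (-3)·8 - 3·4 + 3·4 = -24 ≠ 0.
So rank(C) ≥ 3; since C has 3 rows, rank(C) = 3.
rank(C) = 3 = n, so the pair (A, B) is completely controllable.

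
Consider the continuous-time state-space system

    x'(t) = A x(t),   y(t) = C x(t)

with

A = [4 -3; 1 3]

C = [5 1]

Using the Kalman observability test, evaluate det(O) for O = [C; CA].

CA = [[21, -12]]
Observability matrix O = [C; CA] = [[5, 1], [21, -12]]
det(O) = 5·(-12) - 1·21 = -60 - 21 = -81
Since det(O) ≠ 0, rank(O) = 2 and the system is completely observable.

-81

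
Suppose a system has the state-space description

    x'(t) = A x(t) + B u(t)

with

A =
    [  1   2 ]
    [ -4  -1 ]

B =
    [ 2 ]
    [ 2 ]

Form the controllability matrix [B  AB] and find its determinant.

-32

AB = [[6], [-10]]
Controllability matrix C = [B  AB] = [[2, 6], [2, -10]]
det(C) = 2·(-10) - 6·2 = -20 - 12 = -32
Since det(C) ≠ 0, rank(C) = 2 and the system is completely controllable.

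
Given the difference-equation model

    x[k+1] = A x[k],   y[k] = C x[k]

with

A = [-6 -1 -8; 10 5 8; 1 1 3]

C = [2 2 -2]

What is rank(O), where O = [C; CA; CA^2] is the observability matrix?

CA = [[6, 6, -6]]
CA^2 = [[18, 18, -18]]
Observability matrix O = [C; CA; CA^2] = [[2, 2, -2], [6, 6, -6], [18, 18, -18]]
Every row of O is a scalar multiple of row 1 = [2, 2, -2] (multipliers 1, 3, 9), so the rows span a one-dimensional space.
O ≠ 0, hence rank(O) = 1.
rank(O) = 1 < n = 3, so the pair (A, C) is not completely observable.

1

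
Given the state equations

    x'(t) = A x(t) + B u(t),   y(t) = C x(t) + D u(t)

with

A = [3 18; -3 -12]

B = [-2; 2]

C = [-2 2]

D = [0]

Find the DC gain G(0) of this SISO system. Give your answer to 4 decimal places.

-1.3333

G(0) = C(-A)^{-1}B + D = -C A^{-1} B + D.
det A = 18, so A^{-1} = (1/18)·adj(A) = [[-2/3, -1], [1/6, 1/6]]
A^{-1} B = [-2/3, 0]^T
C A^{-1} B = 4/3
G(0) = D - C A^{-1} B = 0 - (4/3) = -4/3 ≈ -1.3333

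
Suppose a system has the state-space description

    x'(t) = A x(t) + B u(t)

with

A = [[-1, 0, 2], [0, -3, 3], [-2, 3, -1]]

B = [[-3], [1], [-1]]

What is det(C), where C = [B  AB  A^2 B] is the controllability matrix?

AB = [[1], [-6], [10]]
A^2B = [[19], [48], [-30]]
Controllability matrix C = [B  AB  A^2B] = [[-3, 1, 19], [1, -6, 48], [-1, 10, -30]]
Expanding along the first row, det(C) = (-3)·((-6)·(-30) - 48·10) - 1·(1·(-30) - 48·(-1)) + 19·(1·10 - (-6)·(-1)) = (-3)·(-300) - 1·18 + 19·4 = 958
Since det(C) ≠ 0, rank(C) = 3 and the system is completely controllable.

958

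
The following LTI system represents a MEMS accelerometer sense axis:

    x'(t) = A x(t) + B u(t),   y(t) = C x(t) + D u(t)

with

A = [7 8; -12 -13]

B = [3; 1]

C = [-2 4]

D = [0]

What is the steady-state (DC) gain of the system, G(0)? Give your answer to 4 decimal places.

G(0) = C(-A)^{-1}B + D = -C A^{-1} B + D.
det A = 5, so A^{-1} = (1/5)·adj(A) = [[-13/5, -8/5], [12/5, 7/5]]
A^{-1} B = [-47/5, 43/5]^T
C A^{-1} B = 266/5
G(0) = D - C A^{-1} B = 0 - (266/5) = -266/5 ≈ -53.2000

-53.2000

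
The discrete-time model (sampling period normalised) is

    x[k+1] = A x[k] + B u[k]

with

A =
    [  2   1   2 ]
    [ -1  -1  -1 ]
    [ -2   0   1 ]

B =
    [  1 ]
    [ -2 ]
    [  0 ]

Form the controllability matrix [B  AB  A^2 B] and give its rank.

3

AB = [[0], [1], [-2]]
A^2B = [[-3], [1], [-2]]
Controllability matrix C = [B  AB  A^2B] = [[1, 0, -3], [-2, 1, 1], [0, -2, -2]]
det(C) = 1·(1·(-2) - 1·(-2)) - 0·((-2)·(-2) - 1·0) + (-3)·((-2)·(-2) - 1·0) = 1·0 - 0·4 + (-3)·4 = -12 ≠ 0, so rank(C) = 3.
rank(C) = 3 = n, so the pair (A, B) is completely controllable.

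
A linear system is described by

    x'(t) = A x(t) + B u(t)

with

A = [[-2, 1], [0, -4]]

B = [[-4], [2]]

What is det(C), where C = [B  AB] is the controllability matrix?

12

AB = [[10], [-8]]
Controllability matrix C = [B  AB] = [[-4, 10], [2, -8]]
det(C) = (-4)·(-8) - 10·2 = 32 - 20 = 12
Since det(C) ≠ 0, rank(C) = 2 and the system is completely controllable.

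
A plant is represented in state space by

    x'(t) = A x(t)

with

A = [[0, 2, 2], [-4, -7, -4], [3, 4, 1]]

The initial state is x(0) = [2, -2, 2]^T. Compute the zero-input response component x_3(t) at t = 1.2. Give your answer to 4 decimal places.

0.7292

det(sI - A) = s^3 - (tr A)s^2 + (M11 + M22 + M33)s - det A, where Mii is the 2×2 principal minor of A obtained by deleting row i and column i.
tr A = 0 + (-7) + 1 = -6; M11 = (-7)·1 - (-4)·4 = -7 - (-16) = 9; M22 = 0·1 - 2·3 = 0 - 6 = -6; M33 = 0·(-7) - 2·(-4) = 0 - (-8) = 8; sum of minors = 11.
det A = 0·((-7)·1 - (-4)·4) - 2·((-4)·1 - (-4)·3) + 2·((-4)·4 - (-7)·3) = 0·9 - 2·8 + 2·5 = -6.
So p(s) = det(sI - A) = s^3 + 6s^2 + 11s + 6.
Rational-root test: any integer root divides 6. Testing small divisors, s = -1 works: p(-1) = -1 + 6 + (-11) + 6 = 0, so (s + 1) is a factor.
Dividing, p(s) = (s + 1)(s^2 + 5s + 6).
Factor s^2 + 5s + 6: two numbers with sum -5 and product 6 are -2 and -3, so s^2 + 5s + 6 = (s + 2)(s + 3).
Hence p(s) = (s + 1) (s + 2) (s + 3), with roots -3, -2, -1.
The eigenvalues -3, -2, -1 are distinct and real, so A is diagonalisable and x(t) = e^{At} x(0) = V diag(e^{λ_i t}) V^{-1} x(0), where the columns of V are the eigenvectors.
λ = -3: A - (-3)I = [[3, 2, 2], [-4, -4, -4], [3, 4, 4]]. v must be orthogonal to every row; (row 1) × (row 2) = [0, 4, -4], so take v_1 = [0, 1, -1]^T.
λ = -2: A - (-2)I = [[2, 2, 2], [-4, -5, -4], [3, 4, 3]]. v must be orthogonal to every row; (row 1) × (row 2) = [2, 0, -2], so take v_2 = [1, 0, -1]^T.
λ = -1: A - (-1)I = [[1, 2, 2], [-4, -6, -4], [3, 4, 2]]. v must be orthogonal to every row; (row 1) × (row 2) = [4, -4, 2], so take v_3 = [2, -2, 1]^T.
V = [v_1 v_2 v_3] = [[0, 1, 2], [1, 0, -2], [-1, -1, 1]] has det V = -1, so V^{-1} = adj(V)/det V = [[2, 3, 2], [-1, -2, -2], [1, 1, 1]].
Modal coordinates z(0) = V^{-1} x(0): 2·2 + 3·(-2) + 2·2 = 2; (-1)·2 + (-2)·(-2) + (-2)·2 = -2; 1·2 + 1·(-2) + 1·2 = 2; so z(0) = [2, -2, 2]^T.
x_3(t) = Σ_i (v_i)_3 · z_i(0) · e^{λ_i t} (row 3 of V times the modal terms).
x_3(1.2) = (-1)·2·e^{-3·1.2} + (-1)·(-2)·e^{-2·1.2} + 1·2·e^{-1·1.2} = (-2)·0.027324 + 2·0.090718 + 2·0.301194 = 0.7292.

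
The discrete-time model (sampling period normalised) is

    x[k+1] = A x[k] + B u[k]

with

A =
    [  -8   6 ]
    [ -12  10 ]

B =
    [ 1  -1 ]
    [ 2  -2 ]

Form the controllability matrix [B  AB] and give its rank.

AB = [[4, -4], [8, -8]]
Controllability matrix C = [B  AB] = [[1, -1, 4, -4], [2, -2, 8, -8]]
Every column of C is a scalar multiple of column 1 = [1, 2] (multipliers 1, -1, 4, -4), so the columns span a one-dimensional space.
C ≠ 0, hence rank(C) = 1.
rank(C) = 1 < n = 2, so the pair (A, B) is not completely controllable.

1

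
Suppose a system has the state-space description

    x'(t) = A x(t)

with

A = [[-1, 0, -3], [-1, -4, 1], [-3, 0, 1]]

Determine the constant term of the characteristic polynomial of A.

Expand det(sI - A) for the 3×3 matrix.
p(s) = s^3 + 4s^2 - 10s - 40.
(Check: constant term = det(-A) = (-1)^3 det A = -40; coefficient of s^2 = -tr A = 4.)
The constant term is -40.

-40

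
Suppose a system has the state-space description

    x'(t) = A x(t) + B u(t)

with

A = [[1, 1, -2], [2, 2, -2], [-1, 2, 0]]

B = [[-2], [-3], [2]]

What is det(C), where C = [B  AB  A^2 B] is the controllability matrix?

369

AB = [[-9], [-14], [-4]]
A^2B = [[-15], [-38], [-19]]
Controllability matrix C = [B  AB  A^2B] = [[-2, -9, -15], [-3, -14, -38], [2, -4, -19]]
Expanding along the first row, det(C) = (-2)·((-14)·(-19) - (-38)·(-4)) - (-9)·((-3)·(-19) - (-38)·2) + (-15)·((-3)·(-4) - (-14)·2) = (-2)·114 - (-9)·133 + (-15)·40 = 369
Since det(C) ≠ 0, rank(C) = 3 and the system is completely controllable.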